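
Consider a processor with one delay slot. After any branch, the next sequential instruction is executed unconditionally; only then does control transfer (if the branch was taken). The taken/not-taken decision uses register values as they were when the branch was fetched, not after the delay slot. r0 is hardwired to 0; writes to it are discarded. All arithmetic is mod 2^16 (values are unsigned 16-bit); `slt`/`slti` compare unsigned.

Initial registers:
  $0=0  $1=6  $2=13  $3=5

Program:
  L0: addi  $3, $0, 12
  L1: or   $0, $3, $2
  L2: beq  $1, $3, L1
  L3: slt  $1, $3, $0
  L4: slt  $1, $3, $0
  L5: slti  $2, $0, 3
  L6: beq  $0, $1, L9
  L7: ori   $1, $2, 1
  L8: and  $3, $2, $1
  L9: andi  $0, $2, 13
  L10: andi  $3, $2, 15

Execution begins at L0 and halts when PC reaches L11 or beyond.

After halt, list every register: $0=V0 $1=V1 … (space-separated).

[0] addi  $3, $0, 12  →  {$0:0, $1:6, $2:13, $3:12}
[1] or   $0, $3, $2  →  {$0:0, $1:6, $2:13, $3:12}
[2] beq  $1, $3, L1  →  {$0:0, $1:6, $2:13, $3:12}  ⟨branch fallthrough⟩
[3] slt  $1, $3, $0  →  {$0:0, $1:0, $2:13, $3:12}
[4] slt  $1, $3, $0  →  {$0:0, $1:0, $2:13, $3:12}
[5] slti  $2, $0, 3  →  {$0:0, $1:0, $2:1, $3:12}
[6] beq  $0, $1, L9  →  {$0:0, $1:0, $2:1, $3:12}  ⟨branch taken⟩
[7] ori   $1, $2, 1  →  {$0:0, $1:1, $2:1, $3:12}
[9] andi  $0, $2, 13  →  {$0:0, $1:1, $2:1, $3:12}
[10] andi  $3, $2, 15  →  {$0:0, $1:1, $2:1, $3:1}

$0=0 $1=1 $2=1 $3=1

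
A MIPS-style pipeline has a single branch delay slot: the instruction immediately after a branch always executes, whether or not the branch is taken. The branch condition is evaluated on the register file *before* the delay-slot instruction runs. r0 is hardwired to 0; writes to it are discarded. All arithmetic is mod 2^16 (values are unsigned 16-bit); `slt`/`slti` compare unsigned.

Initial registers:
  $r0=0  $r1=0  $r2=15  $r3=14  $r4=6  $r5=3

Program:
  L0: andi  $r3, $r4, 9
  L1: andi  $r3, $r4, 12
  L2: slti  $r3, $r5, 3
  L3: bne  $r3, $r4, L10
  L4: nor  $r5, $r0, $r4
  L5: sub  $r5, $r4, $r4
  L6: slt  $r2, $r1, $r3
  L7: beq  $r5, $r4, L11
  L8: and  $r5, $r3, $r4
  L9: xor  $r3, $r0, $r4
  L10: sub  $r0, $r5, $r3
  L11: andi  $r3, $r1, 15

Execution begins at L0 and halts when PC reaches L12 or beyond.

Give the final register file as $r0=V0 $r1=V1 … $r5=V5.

#0 andi  $r3, $r4, 9 ; 0/0/15/0/6/3
#1 andi  $r3, $r4, 12 ; 0/0/15/4/6/3
#2 slti  $r3, $r5, 3 ; 0/0/15/0/6/3
#3 bne  $r3, $r4, L10 ; 0/0/15/0/6/3 ; →target
#4 nor  $r5, $r0, $r4 ; 0/0/15/0/6/65529
#10 sub  $r0, $r5, $r3 ; 0/0/15/0/6/65529
#11 andi  $r3, $r1, 15 ; 0/0/15/0/6/65529

$r0=0 $r1=0 $r2=15 $r3=0 $r4=6 $r5=65529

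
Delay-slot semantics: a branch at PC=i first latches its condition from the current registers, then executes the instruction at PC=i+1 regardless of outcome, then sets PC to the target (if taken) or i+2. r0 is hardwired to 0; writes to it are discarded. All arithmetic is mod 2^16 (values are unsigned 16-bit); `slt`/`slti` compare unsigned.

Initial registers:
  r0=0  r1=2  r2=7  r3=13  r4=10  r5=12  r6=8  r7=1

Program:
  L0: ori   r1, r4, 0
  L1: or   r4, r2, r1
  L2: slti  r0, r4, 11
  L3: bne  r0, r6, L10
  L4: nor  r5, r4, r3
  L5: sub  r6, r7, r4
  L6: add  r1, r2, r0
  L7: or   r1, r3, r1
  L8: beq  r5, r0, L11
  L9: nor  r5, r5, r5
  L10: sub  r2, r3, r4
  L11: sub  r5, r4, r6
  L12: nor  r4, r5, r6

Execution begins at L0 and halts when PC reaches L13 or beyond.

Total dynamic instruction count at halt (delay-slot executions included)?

8

PC=0  ori   r1, r4, 0        | r0=0 r1=10 r2=7 r3=13 r4=10 r5=12 r6=8 r7=1
PC=1  or   r4, r2, r1        | r0=0 r1=10 r2=7 r3=13 r4=15 r5=12 r6=8 r7=1
PC=2  slti  r0, r4, 11       | r0=0 r1=10 r2=7 r3=13 r4=15 r5=12 r6=8 r7=1
PC=3  bne  r0, r6, L10       | r0=0 r1=10 r2=7 r3=13 r4=15 r5=12 r6=8 r7=1  [TAKEN]
PC=4  nor  r5, r4, r3        | r0=0 r1=10 r2=7 r3=13 r4=15 r5=65520 r6=8 r7=1
PC=10 sub  r2, r3, r4        | r0=0 r1=10 r2=65534 r3=13 r4=15 r5=65520 r6=8 r7=1
PC=11 sub  r5, r4, r6        | r0=0 r1=10 r2=65534 r3=13 r4=15 r5=7 r6=8 r7=1
PC=12 nor  r4, r5, r6        | r0=0 r1=10 r2=65534 r3=13 r4=65520 r5=7 r6=8 r7=1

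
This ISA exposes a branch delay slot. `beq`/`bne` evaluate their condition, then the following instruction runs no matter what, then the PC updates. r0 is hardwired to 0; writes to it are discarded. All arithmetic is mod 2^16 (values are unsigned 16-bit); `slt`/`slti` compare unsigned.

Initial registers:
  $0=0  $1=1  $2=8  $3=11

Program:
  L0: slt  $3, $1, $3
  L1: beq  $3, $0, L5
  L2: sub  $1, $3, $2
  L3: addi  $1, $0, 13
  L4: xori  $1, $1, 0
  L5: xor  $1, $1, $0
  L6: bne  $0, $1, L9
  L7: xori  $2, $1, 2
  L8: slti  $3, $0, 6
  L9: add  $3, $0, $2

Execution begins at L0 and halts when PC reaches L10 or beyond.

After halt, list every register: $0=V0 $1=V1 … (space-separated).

#0 slt  $3, $1, $3 ; 0/1/8/1
#1 beq  $3, $0, L5 ; 0/1/8/1 ; →fallthru
#2 sub  $1, $3, $2 ; 0/65529/8/1
#3 addi  $1, $0, 13 ; 0/13/8/1
#4 xori  $1, $1, 0 ; 0/13/8/1
#5 xor  $1, $1, $0 ; 0/13/8/1
#6 bne  $0, $1, L9 ; 0/13/8/1 ; →target
#7 xori  $2, $1, 2 ; 0/13/15/1
#9 add  $3, $0, $2 ; 0/13/15/15

$0=0 $1=13 $2=15 $3=15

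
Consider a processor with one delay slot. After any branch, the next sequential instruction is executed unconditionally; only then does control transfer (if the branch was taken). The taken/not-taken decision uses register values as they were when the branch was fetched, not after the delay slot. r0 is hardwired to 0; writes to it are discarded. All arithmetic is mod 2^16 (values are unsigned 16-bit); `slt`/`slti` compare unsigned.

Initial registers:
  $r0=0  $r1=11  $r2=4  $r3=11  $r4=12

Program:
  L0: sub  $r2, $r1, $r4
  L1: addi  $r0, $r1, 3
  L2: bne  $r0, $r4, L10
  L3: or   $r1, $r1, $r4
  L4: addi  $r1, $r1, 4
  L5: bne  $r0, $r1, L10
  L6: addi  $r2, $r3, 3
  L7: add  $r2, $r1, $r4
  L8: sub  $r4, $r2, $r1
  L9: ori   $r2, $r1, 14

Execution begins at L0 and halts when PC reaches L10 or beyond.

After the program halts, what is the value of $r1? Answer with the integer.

15

#0 sub  $r2, $r1, $r4 ; 0/11/65535/11/12
#1 addi  $r0, $r1, 3 ; 0/11/65535/11/12
#2 bne  $r0, $r4, L10 ; 0/11/65535/11/12 ; →target
#3 or   $r1, $r1, $r4 ; 0/15/65535/11/12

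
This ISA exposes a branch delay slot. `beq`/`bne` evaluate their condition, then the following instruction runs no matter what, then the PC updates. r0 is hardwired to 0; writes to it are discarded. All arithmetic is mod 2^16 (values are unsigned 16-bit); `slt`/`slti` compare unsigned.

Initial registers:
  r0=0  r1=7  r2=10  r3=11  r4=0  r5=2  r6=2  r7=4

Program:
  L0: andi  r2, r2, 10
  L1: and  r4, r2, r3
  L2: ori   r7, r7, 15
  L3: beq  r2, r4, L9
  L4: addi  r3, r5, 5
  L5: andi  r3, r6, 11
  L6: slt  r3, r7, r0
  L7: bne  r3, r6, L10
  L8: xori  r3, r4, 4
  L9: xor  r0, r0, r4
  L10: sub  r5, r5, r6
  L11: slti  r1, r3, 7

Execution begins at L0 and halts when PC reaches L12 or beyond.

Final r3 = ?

  step pc=0: andi  r2, r2, 10  regs=(0,7,10,11,0,2,2,4)
  step pc=1: and  r4, r2, r3  regs=(0,7,10,11,10,2,2,4)
  step pc=2: ori   r7, r7, 15  regs=(0,7,10,11,10,2,2,15)
  step pc=3: beq  r2, r4, L9  cond=T  regs=(0,7,10,11,10,2,2,15)
  step pc=4: addi  r3, r5, 5  regs=(0,7,10,7,10,2,2,15)
  step pc=9: xor  r0, r0, r4  regs=(0,7,10,7,10,2,2,15)
  step pc=10: sub  r5, r5, r6  regs=(0,7,10,7,10,0,2,15)
  step pc=11: slti  r1, r3, 7  regs=(0,0,10,7,10,0,2,15)

7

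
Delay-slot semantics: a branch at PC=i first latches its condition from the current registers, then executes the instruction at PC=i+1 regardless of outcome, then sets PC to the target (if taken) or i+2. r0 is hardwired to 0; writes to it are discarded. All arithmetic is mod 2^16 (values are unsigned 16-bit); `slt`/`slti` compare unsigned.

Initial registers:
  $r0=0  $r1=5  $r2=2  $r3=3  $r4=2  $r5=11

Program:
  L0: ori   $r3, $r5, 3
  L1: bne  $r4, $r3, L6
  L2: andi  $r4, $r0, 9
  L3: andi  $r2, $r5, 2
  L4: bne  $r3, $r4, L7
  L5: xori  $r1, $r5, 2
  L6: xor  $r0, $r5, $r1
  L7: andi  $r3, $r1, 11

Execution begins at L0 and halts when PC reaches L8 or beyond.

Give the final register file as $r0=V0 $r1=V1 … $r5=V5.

  step pc=0: ori   $r3, $r5, 3  regs=(0,5,2,11,2,11)
  step pc=1: bne  $r4, $r3, L6  cond=T  regs=(0,5,2,11,2,11)
  step pc=2: andi  $r4, $r0, 9  regs=(0,5,2,11,0,11)
  step pc=6: xor  $r0, $r5, $r1  regs=(0,5,2,11,0,11)
  step pc=7: andi  $r3, $r1, 11  regs=(0,5,2,1,0,11)

$r0=0 $r1=5 $r2=2 $r3=1 $r4=0 $r5=11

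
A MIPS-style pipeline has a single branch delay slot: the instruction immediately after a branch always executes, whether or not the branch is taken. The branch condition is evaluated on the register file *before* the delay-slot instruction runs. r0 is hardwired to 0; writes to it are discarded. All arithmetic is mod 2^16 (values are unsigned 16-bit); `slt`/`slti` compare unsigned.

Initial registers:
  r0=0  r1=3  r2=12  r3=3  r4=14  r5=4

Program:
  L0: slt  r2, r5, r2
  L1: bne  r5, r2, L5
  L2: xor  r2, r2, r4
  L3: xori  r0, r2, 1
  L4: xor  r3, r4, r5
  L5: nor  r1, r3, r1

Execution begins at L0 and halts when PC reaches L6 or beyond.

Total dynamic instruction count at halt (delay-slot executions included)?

PC=0  slt  r2, r5, r2        | r0=0 r1=3 r2=1 r3=3 r4=14 r5=4
PC=1  bne  r5, r2, L5        | r0=0 r1=3 r2=1 r3=3 r4=14 r5=4  [TAKEN]
PC=2  xor  r2, r2, r4        | r0=0 r1=3 r2=15 r3=3 r4=14 r5=4
PC=5  nor  r1, r3, r1        | r0=0 r1=65532 r2=15 r3=3 r4=14 r5=4

4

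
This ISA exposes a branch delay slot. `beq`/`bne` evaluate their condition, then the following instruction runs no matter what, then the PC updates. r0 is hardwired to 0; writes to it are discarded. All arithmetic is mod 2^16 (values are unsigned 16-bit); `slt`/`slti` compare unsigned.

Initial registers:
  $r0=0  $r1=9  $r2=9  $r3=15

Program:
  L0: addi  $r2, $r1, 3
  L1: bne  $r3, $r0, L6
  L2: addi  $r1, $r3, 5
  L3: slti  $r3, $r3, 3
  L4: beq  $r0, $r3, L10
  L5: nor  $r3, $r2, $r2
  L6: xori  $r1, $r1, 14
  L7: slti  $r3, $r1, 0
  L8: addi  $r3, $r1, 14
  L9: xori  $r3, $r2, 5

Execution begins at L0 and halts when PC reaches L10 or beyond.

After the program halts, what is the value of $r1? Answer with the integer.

26

#0 addi  $r2, $r1, 3 ; 0/9/12/15
#1 bne  $r3, $r0, L6 ; 0/9/12/15 ; →target
#2 addi  $r1, $r3, 5 ; 0/20/12/15
#6 xori  $r1, $r1, 14 ; 0/26/12/15
#7 slti  $r3, $r1, 0 ; 0/26/12/0
#8 addi  $r3, $r1, 14 ; 0/26/12/40
#9 xori  $r3, $r2, 5 ; 0/26/12/9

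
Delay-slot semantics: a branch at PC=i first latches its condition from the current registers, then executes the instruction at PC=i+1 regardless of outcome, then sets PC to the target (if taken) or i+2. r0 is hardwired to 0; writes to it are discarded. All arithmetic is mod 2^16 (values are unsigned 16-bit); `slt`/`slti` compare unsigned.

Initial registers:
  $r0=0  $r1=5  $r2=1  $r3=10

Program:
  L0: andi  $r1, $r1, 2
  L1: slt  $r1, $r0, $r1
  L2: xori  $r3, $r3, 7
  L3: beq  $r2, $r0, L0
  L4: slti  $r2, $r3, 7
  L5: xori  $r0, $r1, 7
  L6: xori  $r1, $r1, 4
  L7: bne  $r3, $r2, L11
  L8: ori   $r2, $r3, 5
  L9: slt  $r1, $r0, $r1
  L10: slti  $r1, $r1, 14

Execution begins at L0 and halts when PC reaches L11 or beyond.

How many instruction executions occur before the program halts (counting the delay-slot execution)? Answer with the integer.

[0] andi  $r1, $r1, 2  →  {$r0:0, $r1:0, $r2:1, $r3:10}
[1] slt  $r1, $r0, $r1  →  {$r0:0, $r1:0, $r2:1, $r3:10}
[2] xori  $r3, $r3, 7  →  {$r0:0, $r1:0, $r2:1, $r3:13}
[3] beq  $r2, $r0, L0  →  {$r0:0, $r1:0, $r2:1, $r3:13}  ⟨branch fallthrough⟩
[4] slti  $r2, $r3, 7  →  {$r0:0, $r1:0, $r2:0, $r3:13}
[5] xori  $r0, $r1, 7  →  {$r0:0, $r1:0, $r2:0, $r3:13}
[6] xori  $r1, $r1, 4  →  {$r0:0, $r1:4, $r2:0, $r3:13}
[7] bne  $r3, $r2, L11  →  {$r0:0, $r1:4, $r2:0, $r3:13}  ⟨branch taken⟩
[8] ori   $r2, $r3, 5  →  {$r0:0, $r1:4, $r2:13, $r3:13}

9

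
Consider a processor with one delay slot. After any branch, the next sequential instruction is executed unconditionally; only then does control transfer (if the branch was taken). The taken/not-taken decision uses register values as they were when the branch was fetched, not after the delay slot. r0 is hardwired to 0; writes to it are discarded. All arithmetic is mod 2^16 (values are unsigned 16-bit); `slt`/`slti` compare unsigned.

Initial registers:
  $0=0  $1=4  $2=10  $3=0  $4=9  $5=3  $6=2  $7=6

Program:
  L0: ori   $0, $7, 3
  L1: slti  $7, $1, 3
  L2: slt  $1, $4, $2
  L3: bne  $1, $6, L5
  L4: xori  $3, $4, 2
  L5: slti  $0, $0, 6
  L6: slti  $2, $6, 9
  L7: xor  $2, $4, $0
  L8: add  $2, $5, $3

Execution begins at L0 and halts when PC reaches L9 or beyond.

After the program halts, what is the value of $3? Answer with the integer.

11

  step pc=0: ori   $0, $7, 3  regs=(0,4,10,0,9,3,2,6)
  step pc=1: slti  $7, $1, 3  regs=(0,4,10,0,9,3,2,0)
  step pc=2: slt  $1, $4, $2  regs=(0,1,10,0,9,3,2,0)
  step pc=3: bne  $1, $6, L5  cond=T  regs=(0,1,10,0,9,3,2,0)
  step pc=4: xori  $3, $4, 2  regs=(0,1,10,11,9,3,2,0)
  step pc=5: slti  $0, $0, 6  regs=(0,1,10,11,9,3,2,0)
  step pc=6: slti  $2, $6, 9  regs=(0,1,1,11,9,3,2,0)
  step pc=7: xor  $2, $4, $0  regs=(0,1,9,11,9,3,2,0)
  step pc=8: add  $2, $5, $3  regs=(0,1,14,11,9,3,2,0)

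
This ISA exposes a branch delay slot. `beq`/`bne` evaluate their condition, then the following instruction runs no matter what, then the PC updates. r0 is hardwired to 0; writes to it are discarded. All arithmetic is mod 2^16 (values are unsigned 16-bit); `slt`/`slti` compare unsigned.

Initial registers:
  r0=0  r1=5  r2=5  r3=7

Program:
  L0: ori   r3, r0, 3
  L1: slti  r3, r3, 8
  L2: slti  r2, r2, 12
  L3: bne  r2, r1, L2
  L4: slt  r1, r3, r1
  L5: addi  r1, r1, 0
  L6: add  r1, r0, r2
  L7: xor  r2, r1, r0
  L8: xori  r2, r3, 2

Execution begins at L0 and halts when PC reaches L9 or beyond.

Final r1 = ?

1

[0] ori   r3, r0, 3  →  {r0:0, r1:5, r2:5, r3:3}
[1] slti  r3, r3, 8  →  {r0:0, r1:5, r2:5, r3:1}
[2] slti  r2, r2, 12  →  {r0:0, r1:5, r2:1, r3:1}
[3] bne  r2, r1, L2  →  {r0:0, r1:5, r2:1, r3:1}  ⟨branch taken⟩
[4] slt  r1, r3, r1  →  {r0:0, r1:1, r2:1, r3:1}
[2] slti  r2, r2, 12  →  {r0:0, r1:1, r2:1, r3:1}
[3] bne  r2, r1, L2  →  {r0:0, r1:1, r2:1, r3:1}  ⟨branch fallthrough⟩
[4] slt  r1, r3, r1  →  {r0:0, r1:0, r2:1, r3:1}
[5] addi  r1, r1, 0  →  {r0:0, r1:0, r2:1, r3:1}
[6] add  r1, r0, r2  →  {r0:0, r1:1, r2:1, r3:1}
[7] xor  r2, r1, r0  →  {r0:0, r1:1, r2:1, r3:1}
[8] xori  r2, r3, 2  →  {r0:0, r1:1, r2:3, r3:1}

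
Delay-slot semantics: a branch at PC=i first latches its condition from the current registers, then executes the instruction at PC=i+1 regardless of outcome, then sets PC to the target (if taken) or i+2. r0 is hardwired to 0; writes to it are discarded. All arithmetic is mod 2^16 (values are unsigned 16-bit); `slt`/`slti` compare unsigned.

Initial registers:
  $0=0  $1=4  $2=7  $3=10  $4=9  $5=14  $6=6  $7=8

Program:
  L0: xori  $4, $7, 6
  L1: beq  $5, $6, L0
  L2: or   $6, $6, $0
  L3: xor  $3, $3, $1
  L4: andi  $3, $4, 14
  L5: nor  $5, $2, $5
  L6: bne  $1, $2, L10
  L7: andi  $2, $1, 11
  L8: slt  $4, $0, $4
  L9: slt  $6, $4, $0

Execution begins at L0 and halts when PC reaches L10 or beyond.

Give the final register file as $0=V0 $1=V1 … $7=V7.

#0 xori  $4, $7, 6 ; 0/4/7/10/14/14/6/8
#1 beq  $5, $6, L0 ; 0/4/7/10/14/14/6/8 ; →fallthru
#2 or   $6, $6, $0 ; 0/4/7/10/14/14/6/8
#3 xor  $3, $3, $1 ; 0/4/7/14/14/14/6/8
#4 andi  $3, $4, 14 ; 0/4/7/14/14/14/6/8
#5 nor  $5, $2, $5 ; 0/4/7/14/14/65520/6/8
#6 bne  $1, $2, L10 ; 0/4/7/14/14/65520/6/8 ; →target
#7 andi  $2, $1, 11 ; 0/4/0/14/14/65520/6/8

$0=0 $1=4 $2=0 $3=14 $4=14 $5=65520 $6=6 $7=8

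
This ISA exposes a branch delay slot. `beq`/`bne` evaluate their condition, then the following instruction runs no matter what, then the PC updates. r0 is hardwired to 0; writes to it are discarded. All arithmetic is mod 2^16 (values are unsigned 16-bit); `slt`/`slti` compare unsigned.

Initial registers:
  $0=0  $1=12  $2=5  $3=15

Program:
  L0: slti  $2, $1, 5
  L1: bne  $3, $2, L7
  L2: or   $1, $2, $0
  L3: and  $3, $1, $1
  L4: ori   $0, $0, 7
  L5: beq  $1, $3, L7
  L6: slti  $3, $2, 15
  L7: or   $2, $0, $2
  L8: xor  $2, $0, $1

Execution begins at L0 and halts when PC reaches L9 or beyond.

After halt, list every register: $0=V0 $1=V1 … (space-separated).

  step pc=0: slti  $2, $1, 5  regs=(0,12,0,15)
  step pc=1: bne  $3, $2, L7  cond=T  regs=(0,12,0,15)
  step pc=2: or   $1, $2, $0  regs=(0,0,0,15)
  step pc=7: or   $2, $0, $2  regs=(0,0,0,15)
  step pc=8: xor  $2, $0, $1  regs=(0,0,0,15)

$0=0 $1=0 $2=0 $3=15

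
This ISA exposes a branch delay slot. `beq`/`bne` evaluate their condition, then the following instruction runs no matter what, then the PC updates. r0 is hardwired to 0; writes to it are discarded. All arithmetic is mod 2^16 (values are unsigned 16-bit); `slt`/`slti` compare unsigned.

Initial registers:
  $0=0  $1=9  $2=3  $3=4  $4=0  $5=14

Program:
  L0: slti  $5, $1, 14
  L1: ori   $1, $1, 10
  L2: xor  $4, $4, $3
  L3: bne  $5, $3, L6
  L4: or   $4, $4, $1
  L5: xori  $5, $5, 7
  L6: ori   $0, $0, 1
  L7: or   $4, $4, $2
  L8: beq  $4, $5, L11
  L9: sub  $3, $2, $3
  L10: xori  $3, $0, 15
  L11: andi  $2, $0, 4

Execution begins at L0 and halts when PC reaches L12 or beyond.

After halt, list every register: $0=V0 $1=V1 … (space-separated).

$0=0 $1=11 $2=0 $3=15 $4=15 $5=1

  step pc=0: slti  $5, $1, 14  regs=(0,9,3,4,0,1)
  step pc=1: ori   $1, $1, 10  regs=(0,11,3,4,0,1)
  step pc=2: xor  $4, $4, $3  regs=(0,11,3,4,4,1)
  step pc=3: bne  $5, $3, L6  cond=T  regs=(0,11,3,4,4,1)
  step pc=4: or   $4, $4, $1  regs=(0,11,3,4,15,1)
  step pc=6: ori   $0, $0, 1  regs=(0,11,3,4,15,1)
  step pc=7: or   $4, $4, $2  regs=(0,11,3,4,15,1)
  step pc=8: beq  $4, $5, L11  cond=F  regs=(0,11,3,4,15,1)
  step pc=9: sub  $3, $2, $3  regs=(0,11,3,65535,15,1)
  step pc=10: xori  $3, $0, 15  regs=(0,11,3,15,15,1)
  step pc=11: andi  $2, $0, 4  regs=(0,11,0,15,15,1)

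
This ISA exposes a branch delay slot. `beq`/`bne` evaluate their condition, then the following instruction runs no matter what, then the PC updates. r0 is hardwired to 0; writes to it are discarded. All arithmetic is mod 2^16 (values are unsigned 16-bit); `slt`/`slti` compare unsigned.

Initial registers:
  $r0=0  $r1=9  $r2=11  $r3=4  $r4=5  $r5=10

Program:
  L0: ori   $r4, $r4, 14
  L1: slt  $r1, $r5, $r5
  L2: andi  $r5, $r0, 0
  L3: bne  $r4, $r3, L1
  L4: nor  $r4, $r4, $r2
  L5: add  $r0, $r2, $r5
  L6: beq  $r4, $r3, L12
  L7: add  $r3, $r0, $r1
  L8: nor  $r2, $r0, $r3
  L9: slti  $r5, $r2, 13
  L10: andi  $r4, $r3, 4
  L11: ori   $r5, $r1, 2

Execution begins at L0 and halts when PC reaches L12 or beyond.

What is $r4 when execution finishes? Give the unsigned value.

0

PC=0  ori   $r4, $r4, 14     | $r0=0 $r1=9 $r2=11 $r3=4 $r4=15 $r5=10
PC=1  slt  $r1, $r5, $r5     | $r0=0 $r1=0 $r2=11 $r3=4 $r4=15 $r5=10
PC=2  andi  $r5, $r0, 0      | $r0=0 $r1=0 $r2=11 $r3=4 $r4=15 $r5=0
PC=3  bne  $r4, $r3, L1      | $r0=0 $r1=0 $r2=11 $r3=4 $r4=15 $r5=0  [TAKEN]
PC=4  nor  $r4, $r4, $r2     | $r0=0 $r1=0 $r2=11 $r3=4 $r4=65520 $r5=0
PC=1  slt  $r1, $r5, $r5     | $r0=0 $r1=0 $r2=11 $r3=4 $r4=65520 $r5=0
PC=2  andi  $r5, $r0, 0      | $r0=0 $r1=0 $r2=11 $r3=4 $r4=65520 $r5=0
PC=3  bne  $r4, $r3, L1      | $r0=0 $r1=0 $r2=11 $r3=4 $r4=65520 $r5=0  [TAKEN]
PC=4  nor  $r4, $r4, $r2     | $r0=0 $r1=0 $r2=11 $r3=4 $r4=4 $r5=0
PC=1  slt  $r1, $r5, $r5     | $r0=0 $r1=0 $r2=11 $r3=4 $r4=4 $r5=0
PC=2  andi  $r5, $r0, 0      | $r0=0 $r1=0 $r2=11 $r3=4 $r4=4 $r5=0
PC=3  bne  $r4, $r3, L1      | $r0=0 $r1=0 $r2=11 $r3=4 $r4=4 $r5=0  [not taken]
PC=4  nor  $r4, $r4, $r2     | $r0=0 $r1=0 $r2=11 $r3=4 $r4=65520 $r5=0
PC=5  add  $r0, $r2, $r5     | $r0=0 $r1=0 $r2=11 $r3=4 $r4=65520 $r5=0
PC=6  beq  $r4, $r3, L12     | $r0=0 $r1=0 $r2=11 $r3=4 $r4=65520 $r5=0  [not taken]
PC=7  add  $r3, $r0, $r1     | $r0=0 $r1=0 $r2=11 $r3=0 $r4=65520 $r5=0
PC=8  nor  $r2, $r0, $r3     | $r0=0 $r1=0 $r2=65535 $r3=0 $r4=65520 $r5=0
PC=9  slti  $r5, $r2, 13     | $r0=0 $r1=0 $r2=65535 $r3=0 $r4=65520 $r5=0
PC=10 andi  $r4, $r3, 4      | $r0=0 $r1=0 $r2=65535 $r3=0 $r4=0 $r5=0
PC=11 ori   $r5, $r1, 2      | $r0=0 $r1=0 $r2=65535 $r3=0 $r4=0 $r5=2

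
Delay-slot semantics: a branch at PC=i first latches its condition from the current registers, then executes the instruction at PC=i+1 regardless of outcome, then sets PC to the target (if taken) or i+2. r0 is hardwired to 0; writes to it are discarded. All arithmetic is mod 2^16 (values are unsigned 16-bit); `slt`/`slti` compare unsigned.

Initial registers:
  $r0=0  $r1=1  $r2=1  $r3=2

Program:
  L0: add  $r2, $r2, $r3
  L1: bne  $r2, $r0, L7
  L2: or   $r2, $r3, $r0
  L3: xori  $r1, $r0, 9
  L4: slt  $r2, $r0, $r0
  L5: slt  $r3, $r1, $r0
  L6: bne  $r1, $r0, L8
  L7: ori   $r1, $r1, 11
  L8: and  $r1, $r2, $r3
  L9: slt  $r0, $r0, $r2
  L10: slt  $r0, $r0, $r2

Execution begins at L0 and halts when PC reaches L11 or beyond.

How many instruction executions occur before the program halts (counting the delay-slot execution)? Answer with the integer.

7

[0] add  $r2, $r2, $r3  →  {$r0:0, $r1:1, $r2:3, $r3:2}
[1] bne  $r2, $r0, L7  →  {$r0:0, $r1:1, $r2:3, $r3:2}  ⟨branch taken⟩
[2] or   $r2, $r3, $r0  →  {$r0:0, $r1:1, $r2:2, $r3:2}
[7] ori   $r1, $r1, 11  →  {$r0:0, $r1:11, $r2:2, $r3:2}
[8] and  $r1, $r2, $r3  →  {$r0:0, $r1:2, $r2:2, $r3:2}
[9] slt  $r0, $r0, $r2  →  {$r0:0, $r1:2, $r2:2, $r3:2}
[10] slt  $r0, $r0, $r2  →  {$r0:0, $r1:2, $r2:2, $r3:2}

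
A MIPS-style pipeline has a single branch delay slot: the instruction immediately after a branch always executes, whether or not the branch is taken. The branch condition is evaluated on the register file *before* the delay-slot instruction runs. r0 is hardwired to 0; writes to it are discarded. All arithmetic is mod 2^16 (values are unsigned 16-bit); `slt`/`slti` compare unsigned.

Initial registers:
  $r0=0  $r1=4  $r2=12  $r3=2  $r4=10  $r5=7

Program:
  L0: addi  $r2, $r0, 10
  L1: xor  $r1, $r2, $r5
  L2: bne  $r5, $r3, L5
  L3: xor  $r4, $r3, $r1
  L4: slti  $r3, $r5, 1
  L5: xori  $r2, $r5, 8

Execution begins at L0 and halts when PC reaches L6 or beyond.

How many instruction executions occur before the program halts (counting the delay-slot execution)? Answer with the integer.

5

PC=0  addi  $r2, $r0, 10     | $r0=0 $r1=4 $r2=10 $r3=2 $r4=10 $r5=7
PC=1  xor  $r1, $r2, $r5     | $r0=0 $r1=13 $r2=10 $r3=2 $r4=10 $r5=7
PC=2  bne  $r5, $r3, L5      | $r0=0 $r1=13 $r2=10 $r3=2 $r4=10 $r5=7  [TAKEN]
PC=3  xor  $r4, $r3, $r1     | $r0=0 $r1=13 $r2=10 $r3=2 $r4=15 $r5=7
PC=5  xori  $r2, $r5, 8      | $r0=0 $r1=13 $r2=15 $r3=2 $r4=15 $r5=7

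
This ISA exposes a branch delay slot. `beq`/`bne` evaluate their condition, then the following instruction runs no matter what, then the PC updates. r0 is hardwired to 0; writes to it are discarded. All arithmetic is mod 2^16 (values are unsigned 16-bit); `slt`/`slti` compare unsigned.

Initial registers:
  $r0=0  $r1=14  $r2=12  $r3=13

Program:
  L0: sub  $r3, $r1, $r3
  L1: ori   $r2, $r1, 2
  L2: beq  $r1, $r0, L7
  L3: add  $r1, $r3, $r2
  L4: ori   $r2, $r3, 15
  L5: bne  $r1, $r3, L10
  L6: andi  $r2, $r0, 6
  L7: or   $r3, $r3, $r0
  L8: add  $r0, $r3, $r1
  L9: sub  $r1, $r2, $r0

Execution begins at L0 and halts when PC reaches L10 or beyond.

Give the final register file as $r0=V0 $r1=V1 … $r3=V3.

#0 sub  $r3, $r1, $r3 ; 0/14/12/1
#1 ori   $r2, $r1, 2 ; 0/14/14/1
#2 beq  $r1, $r0, L7 ; 0/14/14/1 ; →fallthru
#3 add  $r1, $r3, $r2 ; 0/15/14/1
#4 ori   $r2, $r3, 15 ; 0/15/15/1
#5 bne  $r1, $r3, L10 ; 0/15/15/1 ; →target
#6 andi  $r2, $r0, 6 ; 0/15/0/1

$r0=0 $r1=15 $r2=0 $r3=1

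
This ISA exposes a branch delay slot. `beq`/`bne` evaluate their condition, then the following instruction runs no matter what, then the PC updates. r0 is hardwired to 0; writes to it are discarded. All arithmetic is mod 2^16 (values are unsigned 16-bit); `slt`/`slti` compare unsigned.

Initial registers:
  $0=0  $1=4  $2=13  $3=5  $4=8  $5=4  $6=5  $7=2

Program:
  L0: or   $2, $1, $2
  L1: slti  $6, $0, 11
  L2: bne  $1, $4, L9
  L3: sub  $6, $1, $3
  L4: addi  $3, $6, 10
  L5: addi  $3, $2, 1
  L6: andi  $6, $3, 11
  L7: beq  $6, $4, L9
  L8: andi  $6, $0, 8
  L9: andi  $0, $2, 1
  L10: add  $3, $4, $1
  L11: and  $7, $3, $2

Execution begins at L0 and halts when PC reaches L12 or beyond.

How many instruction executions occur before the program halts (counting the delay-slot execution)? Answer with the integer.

7

#0 or   $2, $1, $2 ; 0/4/13/5/8/4/5/2
#1 slti  $6, $0, 11 ; 0/4/13/5/8/4/1/2
#2 bne  $1, $4, L9 ; 0/4/13/5/8/4/1/2 ; →target
#3 sub  $6, $1, $3 ; 0/4/13/5/8/4/65535/2
#9 andi  $0, $2, 1 ; 0/4/13/5/8/4/65535/2
#10 add  $3, $4, $1 ; 0/4/13/12/8/4/65535/2
#11 and  $7, $3, $2 ; 0/4/13/12/8/4/65535/12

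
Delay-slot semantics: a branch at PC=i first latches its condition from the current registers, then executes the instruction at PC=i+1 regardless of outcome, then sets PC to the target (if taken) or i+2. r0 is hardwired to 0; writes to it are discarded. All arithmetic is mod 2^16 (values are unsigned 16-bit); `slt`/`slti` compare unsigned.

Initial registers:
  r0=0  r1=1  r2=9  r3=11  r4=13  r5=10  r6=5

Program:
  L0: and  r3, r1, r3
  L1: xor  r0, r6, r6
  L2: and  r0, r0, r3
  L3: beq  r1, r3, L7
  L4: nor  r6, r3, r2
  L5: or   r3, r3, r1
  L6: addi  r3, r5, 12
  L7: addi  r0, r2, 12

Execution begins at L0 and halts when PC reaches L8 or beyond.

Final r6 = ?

65526

#0 and  r3, r1, r3 ; 0/1/9/1/13/10/5
#1 xor  r0, r6, r6 ; 0/1/9/1/13/10/5
#2 and  r0, r0, r3 ; 0/1/9/1/13/10/5
#3 beq  r1, r3, L7 ; 0/1/9/1/13/10/5 ; →target
#4 nor  r6, r3, r2 ; 0/1/9/1/13/10/65526
#7 addi  r0, r2, 12 ; 0/1/9/1/13/10/65526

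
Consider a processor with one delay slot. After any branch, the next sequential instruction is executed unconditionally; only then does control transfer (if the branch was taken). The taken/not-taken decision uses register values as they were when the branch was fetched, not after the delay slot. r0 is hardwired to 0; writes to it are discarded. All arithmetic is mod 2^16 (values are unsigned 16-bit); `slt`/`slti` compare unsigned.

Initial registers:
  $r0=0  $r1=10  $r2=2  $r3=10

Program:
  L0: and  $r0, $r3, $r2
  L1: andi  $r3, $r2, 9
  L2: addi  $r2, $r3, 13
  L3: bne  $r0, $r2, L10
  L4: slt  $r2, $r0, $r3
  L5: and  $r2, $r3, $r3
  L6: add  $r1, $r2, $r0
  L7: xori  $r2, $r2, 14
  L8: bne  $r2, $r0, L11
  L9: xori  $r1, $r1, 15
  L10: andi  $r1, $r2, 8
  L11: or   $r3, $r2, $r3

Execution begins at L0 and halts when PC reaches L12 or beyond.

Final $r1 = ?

0

  step pc=0: and  $r0, $r3, $r2  regs=(0,10,2,10)
  step pc=1: andi  $r3, $r2, 9  regs=(0,10,2,0)
  step pc=2: addi  $r2, $r3, 13  regs=(0,10,13,0)
  step pc=3: bne  $r0, $r2, L10  cond=T  regs=(0,10,13,0)
  step pc=4: slt  $r2, $r0, $r3  regs=(0,10,0,0)
  step pc=10: andi  $r1, $r2, 8  regs=(0,0,0,0)
  step pc=11: or   $r3, $r2, $r3  regs=(0,0,0,0)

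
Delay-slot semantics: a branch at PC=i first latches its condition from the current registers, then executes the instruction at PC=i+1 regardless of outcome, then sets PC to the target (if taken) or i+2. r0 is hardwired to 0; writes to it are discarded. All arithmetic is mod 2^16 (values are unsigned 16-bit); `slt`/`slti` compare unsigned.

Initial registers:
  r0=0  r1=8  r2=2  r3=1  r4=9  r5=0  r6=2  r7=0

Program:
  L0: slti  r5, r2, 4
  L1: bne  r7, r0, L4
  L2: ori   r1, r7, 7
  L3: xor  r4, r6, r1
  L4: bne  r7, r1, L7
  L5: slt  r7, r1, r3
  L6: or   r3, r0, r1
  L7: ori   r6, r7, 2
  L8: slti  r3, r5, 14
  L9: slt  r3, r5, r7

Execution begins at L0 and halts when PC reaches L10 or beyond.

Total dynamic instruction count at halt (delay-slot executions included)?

[0] slti  r5, r2, 4  →  {r0:0, r1:8, r2:2, r3:1, r4:9, r5:1, r6:2, r7:0}
[1] bne  r7, r0, L4  →  {r0:0, r1:8, r2:2, r3:1, r4:9, r5:1, r6:2, r7:0}  ⟨branch fallthrough⟩
[2] ori   r1, r7, 7  →  {r0:0, r1:7, r2:2, r3:1, r4:9, r5:1, r6:2, r7:0}
[3] xor  r4, r6, r1  →  {r0:0, r1:7, r2:2, r3:1, r4:5, r5:1, r6:2, r7:0}
[4] bne  r7, r1, L7  →  {r0:0, r1:7, r2:2, r3:1, r4:5, r5:1, r6:2, r7:0}  ⟨branch taken⟩
[5] slt  r7, r1, r3  →  {r0:0, r1:7, r2:2, r3:1, r4:5, r5:1, r6:2, r7:0}
[7] ori   r6, r7, 2  →  {r0:0, r1:7, r2:2, r3:1, r4:5, r5:1, r6:2, r7:0}
[8] slti  r3, r5, 14  →  {r0:0, r1:7, r2:2, r3:1, r4:5, r5:1, r6:2, r7:0}
[9] slt  r3, r5, r7  →  {r0:0, r1:7, r2:2, r3:0, r4:5, r5:1, r6:2, r7:0}

9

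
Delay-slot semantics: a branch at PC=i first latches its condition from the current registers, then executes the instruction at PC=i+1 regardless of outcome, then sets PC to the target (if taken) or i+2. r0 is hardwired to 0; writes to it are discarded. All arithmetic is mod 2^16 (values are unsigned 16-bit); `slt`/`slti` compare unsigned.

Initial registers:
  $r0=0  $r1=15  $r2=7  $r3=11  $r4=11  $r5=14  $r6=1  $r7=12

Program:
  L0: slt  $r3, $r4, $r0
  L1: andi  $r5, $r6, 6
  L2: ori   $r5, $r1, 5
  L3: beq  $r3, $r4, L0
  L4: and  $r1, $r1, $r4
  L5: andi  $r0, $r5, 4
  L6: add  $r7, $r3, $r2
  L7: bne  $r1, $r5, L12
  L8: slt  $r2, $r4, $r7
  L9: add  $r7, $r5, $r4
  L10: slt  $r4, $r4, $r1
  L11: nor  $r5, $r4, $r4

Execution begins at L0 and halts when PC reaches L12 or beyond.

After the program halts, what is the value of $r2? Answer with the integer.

0

  step pc=0: slt  $r3, $r4, $r0  regs=(0,15,7,0,11,14,1,12)
  step pc=1: andi  $r5, $r6, 6  regs=(0,15,7,0,11,0,1,12)
  step pc=2: ori   $r5, $r1, 5  regs=(0,15,7,0,11,15,1,12)
  step pc=3: beq  $r3, $r4, L0  cond=F  regs=(0,15,7,0,11,15,1,12)
  step pc=4: and  $r1, $r1, $r4  regs=(0,11,7,0,11,15,1,12)
  step pc=5: andi  $r0, $r5, 4  regs=(0,11,7,0,11,15,1,12)
  step pc=6: add  $r7, $r3, $r2  regs=(0,11,7,0,11,15,1,7)
  step pc=7: bne  $r1, $r5, L12  cond=T  regs=(0,11,7,0,11,15,1,7)
  step pc=8: slt  $r2, $r4, $r7  regs=(0,11,0,0,11,15,1,7)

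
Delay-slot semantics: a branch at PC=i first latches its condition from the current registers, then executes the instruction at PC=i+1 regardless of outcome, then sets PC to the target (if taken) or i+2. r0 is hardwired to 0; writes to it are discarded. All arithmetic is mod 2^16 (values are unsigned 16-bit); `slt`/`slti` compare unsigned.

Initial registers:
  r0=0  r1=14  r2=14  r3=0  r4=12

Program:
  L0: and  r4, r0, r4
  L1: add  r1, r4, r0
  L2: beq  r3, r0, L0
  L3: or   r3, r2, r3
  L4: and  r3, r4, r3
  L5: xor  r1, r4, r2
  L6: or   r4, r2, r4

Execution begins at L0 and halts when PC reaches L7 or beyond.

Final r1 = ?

  step pc=0: and  r4, r0, r4  regs=(0,14,14,0,0)
  step pc=1: add  r1, r4, r0  regs=(0,0,14,0,0)
  step pc=2: beq  r3, r0, L0  cond=T  regs=(0,0,14,0,0)
  step pc=3: or   r3, r2, r3  regs=(0,0,14,14,0)
  step pc=0: and  r4, r0, r4  regs=(0,0,14,14,0)
  step pc=1: add  r1, r4, r0  regs=(0,0,14,14,0)
  step pc=2: beq  r3, r0, L0  cond=F  regs=(0,0,14,14,0)
  step pc=3: or   r3, r2, r3  regs=(0,0,14,14,0)
  step pc=4: and  r3, r4, r3  regs=(0,0,14,0,0)
  step pc=5: xor  r1, r4, r2  regs=(0,14,14,0,0)
  step pc=6: or   r4, r2, r4  regs=(0,14,14,0,14)

14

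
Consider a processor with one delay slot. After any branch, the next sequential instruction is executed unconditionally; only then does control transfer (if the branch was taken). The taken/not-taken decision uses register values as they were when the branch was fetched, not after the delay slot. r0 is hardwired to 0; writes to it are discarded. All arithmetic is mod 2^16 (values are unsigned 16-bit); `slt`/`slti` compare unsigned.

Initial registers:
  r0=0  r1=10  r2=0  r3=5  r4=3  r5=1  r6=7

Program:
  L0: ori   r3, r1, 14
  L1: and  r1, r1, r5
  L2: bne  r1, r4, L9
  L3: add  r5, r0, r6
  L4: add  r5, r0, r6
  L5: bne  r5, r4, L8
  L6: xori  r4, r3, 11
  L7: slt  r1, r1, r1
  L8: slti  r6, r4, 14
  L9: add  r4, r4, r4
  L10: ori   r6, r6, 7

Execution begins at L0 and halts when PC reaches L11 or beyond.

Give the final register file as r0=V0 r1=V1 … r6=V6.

  step pc=0: ori   r3, r1, 14  regs=(0,10,0,14,3,1,7)
  step pc=1: and  r1, r1, r5  regs=(0,0,0,14,3,1,7)
  step pc=2: bne  r1, r4, L9  cond=T  regs=(0,0,0,14,3,1,7)
  step pc=3: add  r5, r0, r6  regs=(0,0,0,14,3,7,7)
  step pc=9: add  r4, r4, r4  regs=(0,0,0,14,6,7,7)
  step pc=10: ori   r6, r6, 7  regs=(0,0,0,14,6,7,7)

r0=0 r1=0 r2=0 r3=14 r4=6 r5=7 r6=7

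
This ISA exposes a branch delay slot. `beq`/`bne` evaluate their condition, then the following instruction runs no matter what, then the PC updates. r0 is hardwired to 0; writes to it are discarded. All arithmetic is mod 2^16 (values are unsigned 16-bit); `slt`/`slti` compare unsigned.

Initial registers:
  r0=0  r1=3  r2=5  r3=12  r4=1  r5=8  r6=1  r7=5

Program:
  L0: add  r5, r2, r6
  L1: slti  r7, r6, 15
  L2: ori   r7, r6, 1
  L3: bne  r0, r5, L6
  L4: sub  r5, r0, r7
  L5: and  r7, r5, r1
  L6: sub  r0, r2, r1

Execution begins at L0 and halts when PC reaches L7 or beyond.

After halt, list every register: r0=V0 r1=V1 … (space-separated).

r0=0 r1=3 r2=5 r3=12 r4=1 r5=65535 r6=1 r7=1

  step pc=0: add  r5, r2, r6  regs=(0,3,5,12,1,6,1,5)
  step pc=1: slti  r7, r6, 15  regs=(0,3,5,12,1,6,1,1)
  step pc=2: ori   r7, r6, 1  regs=(0,3,5,12,1,6,1,1)
  step pc=3: bne  r0, r5, L6  cond=T  regs=(0,3,5,12,1,6,1,1)
  step pc=4: sub  r5, r0, r7  regs=(0,3,5,12,1,65535,1,1)
  step pc=6: sub  r0, r2, r1  regs=(0,3,5,12,1,65535,1,1)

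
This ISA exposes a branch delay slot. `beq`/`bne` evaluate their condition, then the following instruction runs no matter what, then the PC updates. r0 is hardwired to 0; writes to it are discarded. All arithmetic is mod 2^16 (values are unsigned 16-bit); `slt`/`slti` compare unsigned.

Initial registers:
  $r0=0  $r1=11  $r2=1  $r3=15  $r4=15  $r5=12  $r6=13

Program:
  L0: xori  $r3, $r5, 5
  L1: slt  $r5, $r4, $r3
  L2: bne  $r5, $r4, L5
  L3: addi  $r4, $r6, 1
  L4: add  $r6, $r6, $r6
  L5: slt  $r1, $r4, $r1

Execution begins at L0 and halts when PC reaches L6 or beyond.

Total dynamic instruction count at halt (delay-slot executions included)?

PC=0  xori  $r3, $r5, 5      | $r0=0 $r1=11 $r2=1 $r3=9 $r4=15 $r5=12 $r6=13
PC=1  slt  $r5, $r4, $r3     | $r0=0 $r1=11 $r2=1 $r3=9 $r4=15 $r5=0 $r6=13
PC=2  bne  $r5, $r4, L5      | $r0=0 $r1=11 $r2=1 $r3=9 $r4=15 $r5=0 $r6=13  [TAKEN]
PC=3  addi  $r4, $r6, 1      | $r0=0 $r1=11 $r2=1 $r3=9 $r4=14 $r5=0 $r6=13
PC=5  slt  $r1, $r4, $r1     | $r0=0 $r1=0 $r2=1 $r3=9 $r4=14 $r5=0 $r6=13

5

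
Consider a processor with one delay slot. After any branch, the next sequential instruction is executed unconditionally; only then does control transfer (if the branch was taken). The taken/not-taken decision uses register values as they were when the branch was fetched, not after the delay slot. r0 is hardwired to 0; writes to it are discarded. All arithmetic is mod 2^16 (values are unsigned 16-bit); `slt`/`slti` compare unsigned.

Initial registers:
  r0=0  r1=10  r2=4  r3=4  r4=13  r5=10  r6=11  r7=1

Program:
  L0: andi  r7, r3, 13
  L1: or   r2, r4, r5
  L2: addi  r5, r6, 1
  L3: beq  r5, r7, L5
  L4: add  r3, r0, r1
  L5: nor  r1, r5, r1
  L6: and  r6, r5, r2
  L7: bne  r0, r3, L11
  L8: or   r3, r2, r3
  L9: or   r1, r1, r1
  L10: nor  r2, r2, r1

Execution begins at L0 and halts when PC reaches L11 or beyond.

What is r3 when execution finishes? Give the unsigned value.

15

#0 andi  r7, r3, 13 ; 0/10/4/4/13/10/11/4
#1 or   r2, r4, r5 ; 0/10/15/4/13/10/11/4
#2 addi  r5, r6, 1 ; 0/10/15/4/13/12/11/4
#3 beq  r5, r7, L5 ; 0/10/15/4/13/12/11/4 ; →fallthru
#4 add  r3, r0, r1 ; 0/10/15/10/13/12/11/4
#5 nor  r1, r5, r1 ; 0/65521/15/10/13/12/11/4
#6 and  r6, r5, r2 ; 0/65521/15/10/13/12/12/4
#7 bne  r0, r3, L11 ; 0/65521/15/10/13/12/12/4 ; →target
#8 or   r3, r2, r3 ; 0/65521/15/15/13/12/12/4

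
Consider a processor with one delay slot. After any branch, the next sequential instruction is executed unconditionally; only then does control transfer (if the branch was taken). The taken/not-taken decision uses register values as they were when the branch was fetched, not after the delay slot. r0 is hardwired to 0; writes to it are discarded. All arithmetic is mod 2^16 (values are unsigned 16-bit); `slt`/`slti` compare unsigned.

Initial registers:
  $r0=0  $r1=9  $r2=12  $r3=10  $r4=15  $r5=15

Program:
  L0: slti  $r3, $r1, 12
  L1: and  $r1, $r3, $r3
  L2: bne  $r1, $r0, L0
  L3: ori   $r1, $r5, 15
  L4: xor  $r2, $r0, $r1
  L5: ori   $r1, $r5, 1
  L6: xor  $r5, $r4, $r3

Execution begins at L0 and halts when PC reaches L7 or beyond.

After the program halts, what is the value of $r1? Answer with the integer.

15

#0 slti  $r3, $r1, 12 ; 0/9/12/1/15/15
#1 and  $r1, $r3, $r3 ; 0/1/12/1/15/15
#2 bne  $r1, $r0, L0 ; 0/1/12/1/15/15 ; →target
#3 ori   $r1, $r5, 15 ; 0/15/12/1/15/15
#0 slti  $r3, $r1, 12 ; 0/15/12/0/15/15
#1 and  $r1, $r3, $r3 ; 0/0/12/0/15/15
#2 bne  $r1, $r0, L0 ; 0/0/12/0/15/15 ; →fallthru
#3 ori   $r1, $r5, 15 ; 0/15/12/0/15/15
#4 xor  $r2, $r0, $r1 ; 0/15/15/0/15/15
#5 ori   $r1, $r5, 1 ; 0/15/15/0/15/15
#6 xor  $r5, $r4, $r3 ; 0/15/15/0/15/15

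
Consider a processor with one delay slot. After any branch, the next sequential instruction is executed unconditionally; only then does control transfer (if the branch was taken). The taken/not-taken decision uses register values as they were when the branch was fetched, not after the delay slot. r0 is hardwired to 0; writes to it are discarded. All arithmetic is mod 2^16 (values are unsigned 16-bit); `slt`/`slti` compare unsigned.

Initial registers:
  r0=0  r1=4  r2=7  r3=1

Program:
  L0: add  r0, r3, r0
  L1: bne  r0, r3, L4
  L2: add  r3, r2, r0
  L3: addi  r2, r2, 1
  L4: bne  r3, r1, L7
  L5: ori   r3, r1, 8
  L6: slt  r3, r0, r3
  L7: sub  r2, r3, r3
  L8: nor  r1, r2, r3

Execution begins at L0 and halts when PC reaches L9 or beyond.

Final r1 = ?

PC=0  add  r0, r3, r0        | r0=0 r1=4 r2=7 r3=1
PC=1  bne  r0, r3, L4        | r0=0 r1=4 r2=7 r3=1  [TAKEN]
PC=2  add  r3, r2, r0        | r0=0 r1=4 r2=7 r3=7
PC=4  bne  r3, r1, L7        | r0=0 r1=4 r2=7 r3=7  [TAKEN]
PC=5  ori   r3, r1, 8        | r0=0 r1=4 r2=7 r3=12
PC=7  sub  r2, r3, r3        | r0=0 r1=4 r2=0 r3=12
PC=8  nor  r1, r2, r3        | r0=0 r1=65523 r2=0 r3=12

65523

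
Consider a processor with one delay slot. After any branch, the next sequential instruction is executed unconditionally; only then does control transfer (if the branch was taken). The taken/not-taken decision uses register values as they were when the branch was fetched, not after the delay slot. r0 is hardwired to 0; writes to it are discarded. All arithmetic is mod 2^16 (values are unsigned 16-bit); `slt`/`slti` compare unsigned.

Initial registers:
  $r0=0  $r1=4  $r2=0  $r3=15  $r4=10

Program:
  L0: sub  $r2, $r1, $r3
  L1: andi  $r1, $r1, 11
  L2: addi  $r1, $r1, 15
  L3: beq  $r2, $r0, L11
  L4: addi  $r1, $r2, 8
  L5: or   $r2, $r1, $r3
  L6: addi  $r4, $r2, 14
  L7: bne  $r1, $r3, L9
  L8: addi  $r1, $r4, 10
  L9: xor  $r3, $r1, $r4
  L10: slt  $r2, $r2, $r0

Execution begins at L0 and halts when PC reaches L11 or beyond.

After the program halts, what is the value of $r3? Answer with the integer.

  step pc=0: sub  $r2, $r1, $r3  regs=(0,4,65525,15,10)
  step pc=1: andi  $r1, $r1, 11  regs=(0,0,65525,15,10)
  step pc=2: addi  $r1, $r1, 15  regs=(0,15,65525,15,10)
  step pc=3: beq  $r2, $r0, L11  cond=F  regs=(0,15,65525,15,10)
  step pc=4: addi  $r1, $r2, 8  regs=(0,65533,65525,15,10)
  step pc=5: or   $r2, $r1, $r3  regs=(0,65533,65535,15,10)
  step pc=6: addi  $r4, $r2, 14  regs=(0,65533,65535,15,13)
  step pc=7: bne  $r1, $r3, L9  cond=T  regs=(0,65533,65535,15,13)
  step pc=8: addi  $r1, $r4, 10  regs=(0,23,65535,15,13)
  step pc=9: xor  $r3, $r1, $r4  regs=(0,23,65535,26,13)
  step pc=10: slt  $r2, $r2, $r0  regs=(0,23,0,26,13)

26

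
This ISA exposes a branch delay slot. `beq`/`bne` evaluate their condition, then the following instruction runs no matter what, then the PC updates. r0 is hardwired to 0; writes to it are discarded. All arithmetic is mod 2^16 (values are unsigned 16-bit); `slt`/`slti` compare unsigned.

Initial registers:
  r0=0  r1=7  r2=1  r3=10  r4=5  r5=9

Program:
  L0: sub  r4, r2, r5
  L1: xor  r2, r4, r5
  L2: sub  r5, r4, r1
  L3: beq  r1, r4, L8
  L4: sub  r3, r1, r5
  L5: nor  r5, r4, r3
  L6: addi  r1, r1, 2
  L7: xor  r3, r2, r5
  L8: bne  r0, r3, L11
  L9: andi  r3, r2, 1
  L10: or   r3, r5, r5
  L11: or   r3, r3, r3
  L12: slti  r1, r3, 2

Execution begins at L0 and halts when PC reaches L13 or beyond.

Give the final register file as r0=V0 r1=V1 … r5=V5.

PC=0  sub  r4, r2, r5        | r0=0 r1=7 r2=1 r3=10 r4=65528 r5=9
PC=1  xor  r2, r4, r5        | r0=0 r1=7 r2=65521 r3=10 r4=65528 r5=9
PC=2  sub  r5, r4, r1        | r0=0 r1=7 r2=65521 r3=10 r4=65528 r5=65521
PC=3  beq  r1, r4, L8        | r0=0 r1=7 r2=65521 r3=10 r4=65528 r5=65521  [not taken]
PC=4  sub  r3, r1, r5        | r0=0 r1=7 r2=65521 r3=22 r4=65528 r5=65521
PC=5  nor  r5, r4, r3        | r0=0 r1=7 r2=65521 r3=22 r4=65528 r5=1
PC=6  addi  r1, r1, 2        | r0=0 r1=9 r2=65521 r3=22 r4=65528 r5=1
PC=7  xor  r3, r2, r5        | r0=0 r1=9 r2=65521 r3=65520 r4=65528 r5=1
PC=8  bne  r0, r3, L11       | r0=0 r1=9 r2=65521 r3=65520 r4=65528 r5=1  [TAKEN]
PC=9  andi  r3, r2, 1        | r0=0 r1=9 r2=65521 r3=1 r4=65528 r5=1
PC=11 or   r3, r3, r3        | r0=0 r1=9 r2=65521 r3=1 r4=65528 r5=1
PC=12 slti  r1, r3, 2        | r0=0 r1=1 r2=65521 r3=1 r4=65528 r5=1

r0=0 r1=1 r2=65521 r3=1 r4=65528 r5=1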